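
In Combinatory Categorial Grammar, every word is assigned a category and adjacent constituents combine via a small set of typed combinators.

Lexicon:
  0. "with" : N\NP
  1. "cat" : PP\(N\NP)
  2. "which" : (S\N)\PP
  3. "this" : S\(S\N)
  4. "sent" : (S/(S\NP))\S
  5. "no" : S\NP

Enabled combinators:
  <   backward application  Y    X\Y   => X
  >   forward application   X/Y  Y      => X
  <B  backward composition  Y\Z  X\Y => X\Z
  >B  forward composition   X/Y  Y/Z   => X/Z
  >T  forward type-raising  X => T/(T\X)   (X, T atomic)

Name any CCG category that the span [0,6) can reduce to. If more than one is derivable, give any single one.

[0,6] S   >
  [0,5] S/(S\NP)   <
    [0,4] S   <
      [0,2] PP   <
        [0,1] "with" : N\NP
        [1,2] "cat" : PP\(N\NP)
      [2,4] S\PP   <B
        [2,3] "which" : (S\N)\PP
        [3,4] "this" : S\(S\N)
    [4,5] "sent" : (S/(S\NP))\S
  [5,6] "no" : S\NP

S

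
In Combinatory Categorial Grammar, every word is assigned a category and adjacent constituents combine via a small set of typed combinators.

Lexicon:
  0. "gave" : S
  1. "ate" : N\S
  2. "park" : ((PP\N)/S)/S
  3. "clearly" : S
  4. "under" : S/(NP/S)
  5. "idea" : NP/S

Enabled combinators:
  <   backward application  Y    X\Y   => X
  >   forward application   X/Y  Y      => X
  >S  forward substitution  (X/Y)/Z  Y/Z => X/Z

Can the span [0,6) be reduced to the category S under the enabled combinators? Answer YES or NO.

S N\S ((PP\N)/S)/S S S/(NP/S) NP/S
CKY chart[0,6] = {PP}; S ∉ chart

NO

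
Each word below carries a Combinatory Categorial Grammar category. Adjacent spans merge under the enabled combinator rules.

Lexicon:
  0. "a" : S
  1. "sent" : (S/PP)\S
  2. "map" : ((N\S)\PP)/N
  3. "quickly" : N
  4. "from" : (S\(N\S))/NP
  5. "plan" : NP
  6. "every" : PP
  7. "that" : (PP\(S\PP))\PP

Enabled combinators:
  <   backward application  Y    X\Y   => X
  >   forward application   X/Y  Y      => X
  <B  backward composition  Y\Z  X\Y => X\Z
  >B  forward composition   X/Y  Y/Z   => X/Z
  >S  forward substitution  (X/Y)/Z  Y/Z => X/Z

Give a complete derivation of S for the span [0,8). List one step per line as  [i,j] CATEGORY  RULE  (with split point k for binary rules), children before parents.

[0,8] S   >
  [0,2] S/PP   <
    [0,1] "a" : S
    [1,2] "sent" : (S/PP)\S
  [2,8] PP   <
    [2,6] S\PP   <B
      [2,4] (N\S)\PP   >
        [2,3] "map" : ((N\S)\PP)/N
        [3,4] "quickly" : N
      [4,6] S\(N\S)   >
        [4,5] "from" : (S\(N\S))/NP
        [5,6] "plan" : NP
    [6,8] PP\(S\PP)   <
      [6,7] "every" : PP
      [7,8] "that" : (PP\(S\PP))\PP

[0,1] S  lex  "a"
[1,2] (S/PP)\S  lex  "sent"
[0,2] S/PP  <  k=1
[2,3] ((N\S)\PP)/N  lex  "map"
[3,4] N  lex  "quickly"
[2,4] (N\S)\PP  >  k=3
[4,5] (S\(N\S))/NP  lex  "from"
[5,6] NP  lex  "plan"
[4,6] S\(N\S)  >  k=5
[2,6] S\PP  <B  k=4
[6,7] PP  lex  "every"
[7,8] (PP\(S\PP))\PP  lex  "that"
[6,8] PP\(S\PP)  <  k=7
[2,8] PP  <  k=6
[0,8] S  >  k=2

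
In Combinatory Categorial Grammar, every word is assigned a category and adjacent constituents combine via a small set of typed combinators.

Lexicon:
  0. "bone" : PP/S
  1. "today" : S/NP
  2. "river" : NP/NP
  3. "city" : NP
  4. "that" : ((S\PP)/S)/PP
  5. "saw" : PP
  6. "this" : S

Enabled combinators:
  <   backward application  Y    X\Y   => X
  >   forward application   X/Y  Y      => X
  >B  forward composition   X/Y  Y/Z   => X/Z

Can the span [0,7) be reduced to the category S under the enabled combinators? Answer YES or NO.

YES

[0,7] S   <
  [0,4] PP   >
    [0,3] PP/NP   >B
      [0,2] PP/NP   >B
        [0,1] "bone" : PP/S
        [1,2] "today" : S/NP
      [2,3] "river" : NP/NP
    [3,4] "city" : NP
  [4,7] S\PP   >
    [4,6] (S\PP)/S   >
      [4,5] "that" : ((S\PP)/S)/PP
      [5,6] "saw" : PP
    [6,7] "this" : S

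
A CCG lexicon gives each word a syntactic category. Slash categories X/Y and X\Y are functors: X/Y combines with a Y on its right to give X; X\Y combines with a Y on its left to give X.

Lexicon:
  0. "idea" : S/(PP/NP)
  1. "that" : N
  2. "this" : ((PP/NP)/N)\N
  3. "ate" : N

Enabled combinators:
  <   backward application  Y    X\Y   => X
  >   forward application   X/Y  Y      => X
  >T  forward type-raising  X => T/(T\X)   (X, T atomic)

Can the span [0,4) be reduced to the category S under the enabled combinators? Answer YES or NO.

YES

[0,4] S   >
  [0,1] "idea" : S/(PP/NP)
  [1,4] PP/NP   >
    [1,3] (PP/NP)/N   <
      [1,2] "that" : N
      [2,3] "this" : ((PP/NP)/N)\N
    [3,4] "ate" : N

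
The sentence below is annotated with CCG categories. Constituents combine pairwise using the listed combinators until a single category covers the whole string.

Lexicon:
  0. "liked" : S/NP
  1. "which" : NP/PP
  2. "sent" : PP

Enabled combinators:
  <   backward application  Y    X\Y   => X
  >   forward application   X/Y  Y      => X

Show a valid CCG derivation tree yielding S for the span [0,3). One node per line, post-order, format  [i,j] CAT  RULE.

[0,3] S   >
  [0,1] "liked" : S/NP
  [1,3] NP   >
    [1,2] "which" : NP/PP
    [2,3] "sent" : PP

[0,1] S/NP  lex  "liked"
[1,2] NP/PP  lex  "which"
[2,3] PP  lex  "sent"
[1,3] NP  >  k=2
[0,3] S  >  k=1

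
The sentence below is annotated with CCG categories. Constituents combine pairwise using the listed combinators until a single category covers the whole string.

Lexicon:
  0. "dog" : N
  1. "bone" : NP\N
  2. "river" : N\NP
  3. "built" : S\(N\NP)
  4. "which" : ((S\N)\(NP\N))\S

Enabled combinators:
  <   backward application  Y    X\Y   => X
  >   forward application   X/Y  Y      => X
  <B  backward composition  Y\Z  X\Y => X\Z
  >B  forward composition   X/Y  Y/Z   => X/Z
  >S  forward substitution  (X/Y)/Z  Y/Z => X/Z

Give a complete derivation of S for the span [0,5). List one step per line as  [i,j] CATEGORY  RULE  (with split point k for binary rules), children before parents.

[0,5] S   <
  [0,1] "dog" : N
  [1,5] S\N   <
    [1,2] "bone" : NP\N
    [2,5] (S\N)\(NP\N)   <
      [2,4] S   <
        [2,3] "river" : N\NP
        [3,4] "built" : S\(N\NP)
      [4,5] "which" : ((S\N)\(NP\N))\S

[0,1] N  lex  "dog"
[1,2] NP\N  lex  "bone"
[2,3] N\NP  lex  "river"
[3,4] S\(N\NP)  lex  "built"
[2,4] S  <  k=3
[4,5] ((S\N)\(NP\N))\S  lex  "which"
[2,5] (S\N)\(NP\N)  <  k=4
[1,5] S\N  <  k=2
[0,5] S  <  k=1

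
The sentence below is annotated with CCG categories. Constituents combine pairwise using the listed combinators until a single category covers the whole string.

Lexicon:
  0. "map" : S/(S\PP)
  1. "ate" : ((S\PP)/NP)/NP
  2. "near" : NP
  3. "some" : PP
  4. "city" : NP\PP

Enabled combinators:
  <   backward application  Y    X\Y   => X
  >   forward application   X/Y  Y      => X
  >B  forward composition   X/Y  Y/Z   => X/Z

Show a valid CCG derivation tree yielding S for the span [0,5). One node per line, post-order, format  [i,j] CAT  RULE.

[0,5] S   >
  [0,3] S/NP   >B
    [0,1] "map" : S/(S\PP)
    [1,3] (S\PP)/NP   >
      [1,2] "ate" : ((S\PP)/NP)/NP
      [2,3] "near" : NP
  [3,5] NP   <
    [3,4] "some" : PP
    [4,5] "city" : NP\PP

[0,1] S/(S\PP)  lex  "map"
[1,2] ((S\PP)/NP)/NP  lex  "ate"
[2,3] NP  lex  "near"
[1,3] (S\PP)/NP  >  k=2
[0,3] S/NP  >B  k=1
[3,4] PP  lex  "some"
[4,5] NP\PP  lex  "city"
[3,5] NP  <  k=4
[0,5] S  >  k=3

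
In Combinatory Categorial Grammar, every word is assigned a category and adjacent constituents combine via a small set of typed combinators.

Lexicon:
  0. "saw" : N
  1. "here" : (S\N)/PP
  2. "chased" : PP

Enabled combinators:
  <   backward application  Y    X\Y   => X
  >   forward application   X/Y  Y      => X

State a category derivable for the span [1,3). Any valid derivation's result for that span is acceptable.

S\N

[0,3] S   <
  [0,1] "saw" : N
  [1,3] S\N   >
    [1,2] "here" : (S\N)/PP
    [2,3] "chased" : PP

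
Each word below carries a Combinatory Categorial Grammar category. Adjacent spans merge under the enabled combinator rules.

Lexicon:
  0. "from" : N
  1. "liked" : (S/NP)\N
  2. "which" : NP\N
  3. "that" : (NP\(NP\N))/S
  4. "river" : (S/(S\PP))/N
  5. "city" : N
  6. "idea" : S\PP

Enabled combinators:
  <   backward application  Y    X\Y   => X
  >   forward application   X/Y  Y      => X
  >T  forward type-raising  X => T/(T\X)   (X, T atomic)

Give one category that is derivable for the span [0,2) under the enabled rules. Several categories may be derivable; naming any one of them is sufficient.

S/NP

[0,7] S   >
  [0,2] S/NP   <
    [0,1] "from" : N
    [1,2] "liked" : (S/NP)\N
  [2,7] NP   <
    [2,3] "which" : NP\N
    [3,7] NP\(NP\N)   >
      [3,4] "that" : (NP\(NP\N))/S
      [4,7] S   >
        [4,6] S/(S\PP)   >
          [4,5] "river" : (S/(S\PP))/N
          [5,6] "city" : N
        [6,7] "idea" : S\PP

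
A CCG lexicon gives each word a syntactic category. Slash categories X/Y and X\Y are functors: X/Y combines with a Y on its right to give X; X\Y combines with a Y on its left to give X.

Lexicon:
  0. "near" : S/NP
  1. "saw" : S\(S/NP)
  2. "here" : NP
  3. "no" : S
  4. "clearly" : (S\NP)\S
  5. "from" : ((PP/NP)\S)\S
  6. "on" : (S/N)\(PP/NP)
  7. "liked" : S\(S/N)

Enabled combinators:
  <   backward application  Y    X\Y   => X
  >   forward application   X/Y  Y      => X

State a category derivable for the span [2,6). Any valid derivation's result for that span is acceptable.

(PP/NP)\S

[0,8] S   <
  [0,7] S/N   <
    [0,6] PP/NP   <
      [0,2] S   <
        [0,1] "near" : S/NP
        [1,2] "saw" : S\(S/NP)
      [2,6] (PP/NP)\S   <
        [2,5] S   <
          [2,3] "here" : NP
          [3,5] S\NP   <
            [3,4] "no" : S
            [4,5] "clearly" : (S\NP)\S
        [5,6] "from" : ((PP/NP)\S)\S
    [6,7] "on" : (S/N)\(PP/NP)
  [7,8] "liked" : S\(S/N)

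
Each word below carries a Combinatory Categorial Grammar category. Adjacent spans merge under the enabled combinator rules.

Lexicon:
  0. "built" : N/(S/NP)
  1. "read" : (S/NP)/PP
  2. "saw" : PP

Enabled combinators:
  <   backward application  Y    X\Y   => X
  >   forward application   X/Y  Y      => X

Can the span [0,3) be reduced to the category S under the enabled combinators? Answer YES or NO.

N/(S/NP) (S/NP)/PP PP
CKY chart[0,3] = {N}; S ∉ chart

NO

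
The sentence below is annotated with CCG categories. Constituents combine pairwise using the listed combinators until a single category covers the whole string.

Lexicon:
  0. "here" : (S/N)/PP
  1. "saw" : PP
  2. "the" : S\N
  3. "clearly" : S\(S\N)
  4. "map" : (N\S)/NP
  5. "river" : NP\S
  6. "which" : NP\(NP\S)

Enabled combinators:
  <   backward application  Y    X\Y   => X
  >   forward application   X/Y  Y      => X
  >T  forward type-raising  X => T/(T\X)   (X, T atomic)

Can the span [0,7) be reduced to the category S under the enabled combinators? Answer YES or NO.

[0,7] S   >
  [0,2] S/N   >
    [0,1] "here" : (S/N)/PP
    [1,2] "saw" : PP
  [2,7] N   <
    [2,4] S   <
      [2,3] "the" : S\N
      [3,4] "clearly" : S\(S\N)
    [4,7] N\S   >
      [4,5] "map" : (N\S)/NP
      [5,7] NP   <
        [5,6] "river" : NP\S
        [6,7] "which" : NP\(NP\S)

YES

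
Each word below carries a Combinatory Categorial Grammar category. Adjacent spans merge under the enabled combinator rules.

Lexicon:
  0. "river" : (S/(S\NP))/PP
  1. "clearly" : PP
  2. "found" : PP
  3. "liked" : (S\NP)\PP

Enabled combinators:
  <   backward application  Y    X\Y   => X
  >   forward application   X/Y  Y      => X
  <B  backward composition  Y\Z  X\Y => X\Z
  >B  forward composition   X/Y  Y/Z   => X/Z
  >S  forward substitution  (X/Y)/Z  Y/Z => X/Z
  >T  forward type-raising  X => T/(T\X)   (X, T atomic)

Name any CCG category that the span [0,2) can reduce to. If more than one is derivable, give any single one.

[0,4] S   >
  [0,2] S/(S\NP)   >
    [0,1] "river" : (S/(S\NP))/PP
    [1,2] "clearly" : PP
  [2,4] S\NP   <
    [2,3] "found" : PP
    [3,4] "liked" : (S\NP)\PP

S/(S\NP)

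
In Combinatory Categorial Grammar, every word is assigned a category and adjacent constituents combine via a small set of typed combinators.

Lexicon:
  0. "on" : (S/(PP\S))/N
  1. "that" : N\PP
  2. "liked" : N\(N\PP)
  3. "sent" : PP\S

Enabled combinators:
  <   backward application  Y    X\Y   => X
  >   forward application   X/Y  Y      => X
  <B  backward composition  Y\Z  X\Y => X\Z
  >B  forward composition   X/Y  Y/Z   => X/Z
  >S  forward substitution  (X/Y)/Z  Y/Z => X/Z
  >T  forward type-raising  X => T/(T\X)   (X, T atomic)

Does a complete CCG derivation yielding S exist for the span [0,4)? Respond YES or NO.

[0,4] S   >
  [0,3] S/(PP\S)   >
    [0,1] "on" : (S/(PP\S))/N
    [1,3] N   <
      [1,2] "that" : N\PP
      [2,3] "liked" : N\(N\PP)
  [3,4] "sent" : PP\S

YES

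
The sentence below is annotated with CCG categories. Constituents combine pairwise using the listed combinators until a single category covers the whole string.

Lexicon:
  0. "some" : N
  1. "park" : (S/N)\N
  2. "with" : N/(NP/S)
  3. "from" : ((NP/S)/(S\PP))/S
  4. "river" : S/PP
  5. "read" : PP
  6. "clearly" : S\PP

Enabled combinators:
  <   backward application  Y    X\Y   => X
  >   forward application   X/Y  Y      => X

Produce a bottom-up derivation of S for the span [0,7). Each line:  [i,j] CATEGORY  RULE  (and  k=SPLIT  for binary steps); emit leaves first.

[0,7] S   >
  [0,2] S/N   <
    [0,1] "some" : N
    [1,2] "park" : (S/N)\N
  [2,7] N   >
    [2,3] "with" : N/(NP/S)
    [3,7] NP/S   >
      [3,6] (NP/S)/(S\PP)   >
        [3,4] "from" : ((NP/S)/(S\PP))/S
        [4,6] S   >
          [4,5] "river" : S/PP
          [5,6] "read" : PP
      [6,7] "clearly" : S\PP

[0,1] N  lex  "some"
[1,2] (S/N)\N  lex  "park"
[0,2] S/N  <  k=1
[2,3] N/(NP/S)  lex  "with"
[3,4] ((NP/S)/(S\PP))/S  lex  "from"
[4,5] S/PP  lex  "river"
[5,6] PP  lex  "read"
[4,6] S  >  k=5
[3,6] (NP/S)/(S\PP)  >  k=4
[6,7] S\PP  lex  "clearly"
[3,7] NP/S  >  k=6
[2,7] N  >  k=3
[0,7] S  >  k=2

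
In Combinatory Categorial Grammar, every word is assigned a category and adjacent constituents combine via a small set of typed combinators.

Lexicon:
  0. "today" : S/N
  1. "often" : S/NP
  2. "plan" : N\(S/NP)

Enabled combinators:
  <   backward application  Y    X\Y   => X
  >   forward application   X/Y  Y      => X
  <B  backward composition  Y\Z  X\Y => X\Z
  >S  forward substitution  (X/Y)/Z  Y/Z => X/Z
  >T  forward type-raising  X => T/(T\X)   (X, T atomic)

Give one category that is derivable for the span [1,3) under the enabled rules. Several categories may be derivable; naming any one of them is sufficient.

N

[0,3] S   >
  [0,1] "today" : S/N
  [1,3] N   <
    [1,2] "often" : S/NP
    [2,3] "plan" : N\(S/NP)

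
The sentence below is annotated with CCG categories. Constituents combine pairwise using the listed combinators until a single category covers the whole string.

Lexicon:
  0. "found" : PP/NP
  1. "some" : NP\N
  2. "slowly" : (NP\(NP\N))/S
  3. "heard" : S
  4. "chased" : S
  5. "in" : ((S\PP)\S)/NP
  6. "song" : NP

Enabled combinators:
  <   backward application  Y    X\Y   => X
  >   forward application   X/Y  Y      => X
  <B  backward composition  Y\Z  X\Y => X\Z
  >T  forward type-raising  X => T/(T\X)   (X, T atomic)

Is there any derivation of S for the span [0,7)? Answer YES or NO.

[0,7] S   <
  [0,4] PP   >
    [0,1] "found" : PP/NP
    [1,4] NP   <
      [1,2] "some" : NP\N
      [2,4] NP\(NP\N)   >
        [2,3] "slowly" : (NP\(NP\N))/S
        [3,4] "heard" : S
  [4,7] S\PP   <
    [4,5] "chased" : S
    [5,7] (S\PP)\S   >
      [5,6] "in" : ((S\PP)\S)/NP
      [6,7] "song" : NP

YES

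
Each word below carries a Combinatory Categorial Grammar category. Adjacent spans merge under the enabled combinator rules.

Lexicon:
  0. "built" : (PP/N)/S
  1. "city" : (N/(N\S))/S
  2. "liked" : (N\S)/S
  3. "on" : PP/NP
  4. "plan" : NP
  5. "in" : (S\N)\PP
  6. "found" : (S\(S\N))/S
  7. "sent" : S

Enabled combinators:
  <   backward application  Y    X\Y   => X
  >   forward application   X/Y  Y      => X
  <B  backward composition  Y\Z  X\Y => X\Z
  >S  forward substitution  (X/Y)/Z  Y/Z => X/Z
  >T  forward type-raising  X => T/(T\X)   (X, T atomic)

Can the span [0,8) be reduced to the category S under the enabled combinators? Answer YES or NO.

NO

(PP/N)/S (N/(N\S))/S (N\S)/S PP/NP NP (S\N)\PP (S\(S\N))/S S
CKY chart[0,8] = {N/(N\PP), NP/(NP\PP), PP, PP/(PP\PP), S/(S\PP)}; S ∉ chart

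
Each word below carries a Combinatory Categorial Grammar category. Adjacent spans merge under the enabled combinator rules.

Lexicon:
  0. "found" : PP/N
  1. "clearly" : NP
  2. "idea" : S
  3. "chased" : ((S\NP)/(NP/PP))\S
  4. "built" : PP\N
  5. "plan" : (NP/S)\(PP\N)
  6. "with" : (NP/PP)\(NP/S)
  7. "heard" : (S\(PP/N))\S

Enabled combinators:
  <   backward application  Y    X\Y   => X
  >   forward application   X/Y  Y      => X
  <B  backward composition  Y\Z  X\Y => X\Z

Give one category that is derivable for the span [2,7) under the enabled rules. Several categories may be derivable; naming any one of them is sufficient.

[0,8] S   <
  [0,1] "found" : PP/N
  [1,8] S\(PP/N)   <
    [1,7] S   <
      [1,2] "clearly" : NP
      [2,7] S\NP   >
        [2,4] (S\NP)/(NP/PP)   <
          [2,3] "idea" : S
          [3,4] "chased" : ((S\NP)/(NP/PP))\S
        [4,7] NP/PP   <
          [4,6] NP/S   <
            [4,5] "built" : PP\N
            [5,6] "plan" : (NP/S)\(PP\N)
          [6,7] "with" : (NP/PP)\(NP/S)
    [7,8] "heard" : (S\(PP/N))\S

S\NP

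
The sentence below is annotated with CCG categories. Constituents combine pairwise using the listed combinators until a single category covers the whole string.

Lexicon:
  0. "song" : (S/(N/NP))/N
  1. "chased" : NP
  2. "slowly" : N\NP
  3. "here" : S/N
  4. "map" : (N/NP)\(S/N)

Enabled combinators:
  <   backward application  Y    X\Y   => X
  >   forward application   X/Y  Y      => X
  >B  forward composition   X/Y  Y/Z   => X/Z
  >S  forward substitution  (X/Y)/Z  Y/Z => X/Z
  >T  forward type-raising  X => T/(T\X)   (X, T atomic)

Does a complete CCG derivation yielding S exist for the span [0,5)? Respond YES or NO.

[0,5] S   >
  [0,3] S/(N/NP)   >
    [0,1] "song" : (S/(N/NP))/N
    [1,3] N   <
      [1,2] "chased" : NP
      [2,3] "slowly" : N\NP
  [3,5] N/NP   <
    [3,4] "here" : S/N
    [4,5] "map" : (N/NP)\(S/N)

YES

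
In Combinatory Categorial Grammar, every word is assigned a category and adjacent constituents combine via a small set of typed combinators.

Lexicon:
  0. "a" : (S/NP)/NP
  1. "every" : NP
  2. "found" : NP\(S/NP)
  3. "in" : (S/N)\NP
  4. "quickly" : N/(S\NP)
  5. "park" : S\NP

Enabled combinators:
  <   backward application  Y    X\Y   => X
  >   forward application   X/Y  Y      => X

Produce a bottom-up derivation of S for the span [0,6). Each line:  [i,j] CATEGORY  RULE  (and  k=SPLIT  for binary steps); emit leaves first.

[0,6] S   >
  [0,4] S/N   <
    [0,3] NP   <
      [0,2] S/NP   >
        [0,1] "a" : (S/NP)/NP
        [1,2] "every" : NP
      [2,3] "found" : NP\(S/NP)
    [3,4] "in" : (S/N)\NP
  [4,6] N   >
    [4,5] "quickly" : N/(S\NP)
    [5,6] "park" : S\NP

[0,1] (S/NP)/NP  lex  "a"
[1,2] NP  lex  "every"
[0,2] S/NP  >  k=1
[2,3] NP\(S/NP)  lex  "found"
[0,3] NP  <  k=2
[3,4] (S/N)\NP  lex  "in"
[0,4] S/N  <  k=3
[4,5] N/(S\NP)  lex  "quickly"
[5,6] S\NP  lex  "park"
[4,6] N  >  k=5
[0,6] S  >  k=4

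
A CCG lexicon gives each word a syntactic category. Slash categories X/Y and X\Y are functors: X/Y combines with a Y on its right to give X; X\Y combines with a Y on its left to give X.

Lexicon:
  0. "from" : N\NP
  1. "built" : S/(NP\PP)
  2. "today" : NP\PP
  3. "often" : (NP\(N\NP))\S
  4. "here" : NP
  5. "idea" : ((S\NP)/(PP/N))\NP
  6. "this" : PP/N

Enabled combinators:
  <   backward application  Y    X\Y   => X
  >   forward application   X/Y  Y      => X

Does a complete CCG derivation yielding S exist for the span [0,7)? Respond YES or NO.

YES

[0,7] S   <
  [0,4] NP   <
    [0,1] "from" : N\NP
    [1,4] NP\(N\NP)   <
      [1,3] S   >
        [1,2] "built" : S/(NP\PP)
        [2,3] "today" : NP\PP
      [3,4] "often" : (NP\(N\NP))\S
  [4,7] S\NP   >
    [4,6] (S\NP)/(PP/N)   <
      [4,5] "here" : NP
      [5,6] "idea" : ((S\NP)/(PP/N))\NP
    [6,7] "this" : PP/N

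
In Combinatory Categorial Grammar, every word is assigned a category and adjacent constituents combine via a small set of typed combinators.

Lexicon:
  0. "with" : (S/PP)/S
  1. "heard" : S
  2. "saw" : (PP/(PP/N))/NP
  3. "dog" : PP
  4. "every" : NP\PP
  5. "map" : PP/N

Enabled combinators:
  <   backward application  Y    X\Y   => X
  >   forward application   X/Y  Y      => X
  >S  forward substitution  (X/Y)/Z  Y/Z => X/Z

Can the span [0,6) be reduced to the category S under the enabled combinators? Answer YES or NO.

[0,6] S   >
  [0,2] S/PP   >
    [0,1] "with" : (S/PP)/S
    [1,2] "heard" : S
  [2,6] PP   >
    [2,5] PP/(PP/N)   >
      [2,3] "saw" : (PP/(PP/N))/NP
      [3,5] NP   <
        [3,4] "dog" : PP
        [4,5] "every" : NP\PP
    [5,6] "map" : PP/N

YES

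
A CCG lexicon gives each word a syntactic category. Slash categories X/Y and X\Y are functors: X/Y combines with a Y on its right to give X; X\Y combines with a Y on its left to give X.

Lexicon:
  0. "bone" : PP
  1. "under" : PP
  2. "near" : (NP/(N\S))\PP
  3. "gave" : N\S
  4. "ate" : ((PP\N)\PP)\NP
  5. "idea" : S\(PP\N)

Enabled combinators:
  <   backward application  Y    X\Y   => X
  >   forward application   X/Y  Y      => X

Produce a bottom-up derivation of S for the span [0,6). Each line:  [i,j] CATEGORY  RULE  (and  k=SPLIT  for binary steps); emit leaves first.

[0,6] S   <
  [0,5] PP\N   <
    [0,1] "bone" : PP
    [1,5] (PP\N)\PP   <
      [1,4] NP   >
        [1,3] NP/(N\S)   <
          [1,2] "under" : PP
          [2,3] "near" : (NP/(N\S))\PP
        [3,4] "gave" : N\S
      [4,5] "ate" : ((PP\N)\PP)\NP
  [5,6] "idea" : S\(PP\N)

[0,1] PP  lex  "bone"
[1,2] PP  lex  "under"
[2,3] (NP/(N\S))\PP  lex  "near"
[1,3] NP/(N\S)  <  k=2
[3,4] N\S  lex  "gave"
[1,4] NP  >  k=3
[4,5] ((PP\N)\PP)\NP  lex  "ate"
[1,5] (PP\N)\PP  <  k=4
[0,5] PP\N  <  k=1
[5,6] S\(PP\N)  lex  "idea"
[0,6] S  <  k=5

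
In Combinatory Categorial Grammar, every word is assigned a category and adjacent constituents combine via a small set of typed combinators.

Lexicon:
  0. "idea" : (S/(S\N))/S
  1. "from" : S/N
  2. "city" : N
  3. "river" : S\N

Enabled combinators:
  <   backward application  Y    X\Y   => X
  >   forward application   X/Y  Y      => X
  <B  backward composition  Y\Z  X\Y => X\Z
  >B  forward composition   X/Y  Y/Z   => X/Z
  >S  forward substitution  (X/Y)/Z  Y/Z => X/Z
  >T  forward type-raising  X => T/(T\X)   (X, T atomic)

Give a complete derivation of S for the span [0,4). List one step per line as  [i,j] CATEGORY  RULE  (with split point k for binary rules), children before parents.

[0,4] S   >
  [0,3] S/(S\N)   >
    [0,1] "idea" : (S/(S\N))/S
    [1,3] S   >
      [1,2] "from" : S/N
      [2,3] "city" : N
  [3,4] "river" : S\N

[0,1] (S/(S\N))/S  lex  "idea"
[1,2] S/N  lex  "from"
[2,3] N  lex  "city"
[1,3] S  >  k=2
[0,3] S/(S\N)  >  k=1
[3,4] S\N  lex  "river"
[0,4] S  >  k=3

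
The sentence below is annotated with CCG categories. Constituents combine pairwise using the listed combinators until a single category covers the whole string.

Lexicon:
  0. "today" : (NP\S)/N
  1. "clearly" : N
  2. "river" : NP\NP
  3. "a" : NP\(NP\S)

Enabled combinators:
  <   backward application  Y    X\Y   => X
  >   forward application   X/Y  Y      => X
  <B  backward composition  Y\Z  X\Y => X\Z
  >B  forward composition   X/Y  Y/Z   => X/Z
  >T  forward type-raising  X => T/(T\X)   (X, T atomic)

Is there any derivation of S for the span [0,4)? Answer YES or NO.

NO

(NP\S)/N N NP\NP NP\(NP\S)
CKY chart[0,4] = {N/(N\NP), NP, NP/(NP\NP), PP/(PP\NP), S/(S\NP)}; S ∉ chart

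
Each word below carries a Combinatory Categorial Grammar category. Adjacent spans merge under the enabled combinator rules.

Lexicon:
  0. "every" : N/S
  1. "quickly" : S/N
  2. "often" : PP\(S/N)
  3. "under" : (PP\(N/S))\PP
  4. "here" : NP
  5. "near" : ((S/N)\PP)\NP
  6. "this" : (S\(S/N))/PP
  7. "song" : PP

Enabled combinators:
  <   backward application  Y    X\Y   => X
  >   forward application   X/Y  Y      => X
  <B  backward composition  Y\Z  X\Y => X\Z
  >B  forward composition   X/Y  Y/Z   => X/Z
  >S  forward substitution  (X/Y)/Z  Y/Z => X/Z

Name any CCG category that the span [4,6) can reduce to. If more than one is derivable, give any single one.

(S/N)\PP

[0,8] S   <
  [0,4] PP   <
    [0,1] "every" : N/S
    [1,4] PP\(N/S)   <
      [1,3] PP   <
        [1,2] "quickly" : S/N
        [2,3] "often" : PP\(S/N)
      [3,4] "under" : (PP\(N/S))\PP
  [4,8] S\PP   <B
    [4,6] (S/N)\PP   <
      [4,5] "here" : NP
      [5,6] "near" : ((S/N)\PP)\NP
    [6,8] S\(S/N)   >
      [6,7] "this" : (S\(S/N))/PP
      [7,8] "song" : PP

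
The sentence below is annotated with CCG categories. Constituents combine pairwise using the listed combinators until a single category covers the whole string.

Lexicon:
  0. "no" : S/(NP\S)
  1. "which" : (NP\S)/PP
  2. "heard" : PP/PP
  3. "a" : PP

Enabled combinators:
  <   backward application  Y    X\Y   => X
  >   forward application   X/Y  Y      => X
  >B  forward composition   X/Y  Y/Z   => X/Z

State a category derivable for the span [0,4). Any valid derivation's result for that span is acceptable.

[0,4] S   >
  [0,3] S/PP   >B
    [0,2] S/PP   >B
      [0,1] "no" : S/(NP\S)
      [1,2] "which" : (NP\S)/PP
    [2,3] "heard" : PP/PP
  [3,4] "a" : PP

S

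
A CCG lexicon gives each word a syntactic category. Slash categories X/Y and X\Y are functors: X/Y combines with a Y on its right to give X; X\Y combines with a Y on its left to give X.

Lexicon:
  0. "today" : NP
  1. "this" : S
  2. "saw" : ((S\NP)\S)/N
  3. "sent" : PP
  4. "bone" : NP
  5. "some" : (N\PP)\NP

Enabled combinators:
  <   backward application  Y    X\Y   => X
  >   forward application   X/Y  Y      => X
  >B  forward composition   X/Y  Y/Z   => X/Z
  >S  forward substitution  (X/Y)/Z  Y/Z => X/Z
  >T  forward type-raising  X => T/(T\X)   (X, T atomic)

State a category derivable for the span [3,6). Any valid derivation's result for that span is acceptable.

[0,6] S   >
  [0,1] S/(S\NP)   >T
    [0,1] "today" : NP
  [1,6] S\NP   <
    [1,2] "this" : S
    [2,6] (S\NP)\S   >
      [2,3] "saw" : ((S\NP)\S)/N
      [3,6] N   <
        [3,4] "sent" : PP
        [4,6] N\PP   <
          [4,5] "bone" : NP
          [5,6] "some" : (N\PP)\NP

N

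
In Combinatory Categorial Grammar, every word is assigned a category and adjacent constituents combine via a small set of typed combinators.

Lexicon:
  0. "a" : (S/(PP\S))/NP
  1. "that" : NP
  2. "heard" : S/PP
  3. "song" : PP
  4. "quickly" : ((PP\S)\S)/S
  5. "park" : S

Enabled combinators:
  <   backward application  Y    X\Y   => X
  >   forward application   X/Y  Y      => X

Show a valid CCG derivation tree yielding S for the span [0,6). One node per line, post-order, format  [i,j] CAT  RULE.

[0,1] (S/(PP\S))/NP  lex  "a"
[1,2] NP  lex  "that"
[0,2] S/(PP\S)  >  k=1
[2,3] S/PP  lex  "heard"
[3,4] PP  lex  "song"
[2,4] S  >  k=3
[4,5] ((PP\S)\S)/S  lex  "quickly"
[5,6] S  lex  "park"
[4,6] (PP\S)\S  >  k=5
[2,6] PP\S  <  k=4
[0,6] S  >  k=2

[0,6] S   >
  [0,2] S/(PP\S)   >
    [0,1] "a" : (S/(PP\S))/NP
    [1,2] "that" : NP
  [2,6] PP\S   <
    [2,4] S   >
      [2,3] "heard" : S/PP
      [3,4] "song" : PP
    [4,6] (PP\S)\S   >
      [4,5] "quickly" : ((PP\S)\S)/S
      [5,6] "park" : S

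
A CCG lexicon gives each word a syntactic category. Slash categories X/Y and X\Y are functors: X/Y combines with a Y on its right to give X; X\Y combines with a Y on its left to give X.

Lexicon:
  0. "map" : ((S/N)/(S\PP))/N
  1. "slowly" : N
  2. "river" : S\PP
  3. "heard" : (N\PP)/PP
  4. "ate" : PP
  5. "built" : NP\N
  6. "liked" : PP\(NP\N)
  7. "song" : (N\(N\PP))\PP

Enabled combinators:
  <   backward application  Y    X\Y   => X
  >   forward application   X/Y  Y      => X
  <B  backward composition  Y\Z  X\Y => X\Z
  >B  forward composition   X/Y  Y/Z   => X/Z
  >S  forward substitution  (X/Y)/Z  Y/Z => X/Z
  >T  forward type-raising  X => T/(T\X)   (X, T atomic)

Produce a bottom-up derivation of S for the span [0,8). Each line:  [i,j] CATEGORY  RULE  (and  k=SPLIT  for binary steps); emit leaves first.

[0,1] ((S/N)/(S\PP))/N  lex  "map"
[1,2] N  lex  "slowly"
[0,2] (S/N)/(S\PP)  >  k=1
[2,3] S\PP  lex  "river"
[0,3] S/N  >  k=2
[3,4] (N\PP)/PP  lex  "heard"
[4,5] PP  lex  "ate"
[3,5] N\PP  >  k=4
[5,6] NP\N  lex  "built"
[6,7] PP\(NP\N)  lex  "liked"
[5,7] PP  <  k=6
[7,8] (N\(N\PP))\PP  lex  "song"
[5,8] N\(N\PP)  <  k=7
[3,8] N  <  k=5
[0,8] S  >  k=3

[0,8] S   >
  [0,3] S/N   >
    [0,2] (S/N)/(S\PP)   >
      [0,1] "map" : ((S/N)/(S\PP))/N
      [1,2] "slowly" : N
    [2,3] "river" : S\PP
  [3,8] N   <
    [3,5] N\PP   >
      [3,4] "heard" : (N\PP)/PP
      [4,5] "ate" : PP
    [5,8] N\(N\PP)   <
      [5,7] PP   <
        [5,6] "built" : NP\N
        [6,7] "liked" : PP\(NP\N)
      [7,8] "song" : (N\(N\PP))\PP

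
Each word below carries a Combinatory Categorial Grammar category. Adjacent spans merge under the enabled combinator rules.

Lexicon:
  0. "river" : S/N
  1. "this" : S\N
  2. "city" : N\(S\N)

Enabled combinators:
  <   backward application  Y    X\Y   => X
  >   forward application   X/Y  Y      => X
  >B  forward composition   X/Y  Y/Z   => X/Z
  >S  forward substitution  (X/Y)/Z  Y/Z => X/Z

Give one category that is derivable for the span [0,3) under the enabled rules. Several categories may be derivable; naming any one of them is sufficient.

S

[0,3] S   >
  [0,1] "river" : S/N
  [1,3] N   <
    [1,2] "this" : S\N
    [2,3] "city" : N\(S\N)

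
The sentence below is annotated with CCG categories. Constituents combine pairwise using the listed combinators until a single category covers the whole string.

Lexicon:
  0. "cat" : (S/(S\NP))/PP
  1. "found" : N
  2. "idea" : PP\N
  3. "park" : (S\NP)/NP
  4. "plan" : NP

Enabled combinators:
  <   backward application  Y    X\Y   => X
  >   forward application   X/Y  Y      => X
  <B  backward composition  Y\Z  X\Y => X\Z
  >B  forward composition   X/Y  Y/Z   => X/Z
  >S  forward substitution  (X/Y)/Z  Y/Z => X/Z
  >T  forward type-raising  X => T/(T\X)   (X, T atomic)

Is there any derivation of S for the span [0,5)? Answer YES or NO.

YES

[0,5] S   >
  [0,3] S/(S\NP)   >
    [0,1] "cat" : (S/(S\NP))/PP
    [1,3] PP   <
      [1,2] "found" : N
      [2,3] "idea" : PP\N
  [3,5] S\NP   >
    [3,4] "park" : (S\NP)/NP
    [4,5] "plan" : NP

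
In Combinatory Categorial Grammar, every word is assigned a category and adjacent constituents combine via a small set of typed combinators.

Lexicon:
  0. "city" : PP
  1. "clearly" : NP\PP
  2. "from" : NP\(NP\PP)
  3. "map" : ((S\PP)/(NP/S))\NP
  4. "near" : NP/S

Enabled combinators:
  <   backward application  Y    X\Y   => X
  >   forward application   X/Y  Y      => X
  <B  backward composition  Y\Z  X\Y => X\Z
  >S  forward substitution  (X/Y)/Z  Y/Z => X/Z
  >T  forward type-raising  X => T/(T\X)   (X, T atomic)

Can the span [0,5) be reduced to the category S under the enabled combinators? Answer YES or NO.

[0,5] S   <
  [0,1] "city" : PP
  [1,5] S\PP   >
    [1,4] (S\PP)/(NP/S)   <
      [1,3] NP   <
        [1,2] "clearly" : NP\PP
        [2,3] "from" : NP\(NP\PP)
      [3,4] "map" : ((S\PP)/(NP/S))\NP
    [4,5] "near" : NP/S

YES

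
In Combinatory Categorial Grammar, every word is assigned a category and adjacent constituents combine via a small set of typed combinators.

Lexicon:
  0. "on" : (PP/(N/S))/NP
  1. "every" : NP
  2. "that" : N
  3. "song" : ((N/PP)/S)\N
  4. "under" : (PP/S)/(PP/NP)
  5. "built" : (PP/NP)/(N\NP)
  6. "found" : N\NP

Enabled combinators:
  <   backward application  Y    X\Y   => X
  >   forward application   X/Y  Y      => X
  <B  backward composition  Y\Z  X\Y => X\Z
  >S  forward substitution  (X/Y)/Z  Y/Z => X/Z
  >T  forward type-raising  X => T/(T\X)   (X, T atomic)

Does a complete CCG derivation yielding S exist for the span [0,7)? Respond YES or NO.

NO

(PP/(N/S))/NP NP N ((N/PP)/S)\N (PP/S)/(PP/NP) (PP/NP)/(N\NP) N\NP
CKY chart[0,7] = {N/(N\PP), NP/(NP\PP), PP, PP/(PP\PP), S/(S\PP)}; S ∉ chart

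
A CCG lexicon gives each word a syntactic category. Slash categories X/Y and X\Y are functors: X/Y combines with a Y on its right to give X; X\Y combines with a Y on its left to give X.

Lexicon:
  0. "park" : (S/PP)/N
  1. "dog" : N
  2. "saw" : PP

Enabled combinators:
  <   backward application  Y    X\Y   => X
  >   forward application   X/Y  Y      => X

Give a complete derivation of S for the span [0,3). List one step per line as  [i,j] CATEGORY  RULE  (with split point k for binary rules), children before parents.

[0,3] S   >
  [0,2] S/PP   >
    [0,1] "park" : (S/PP)/N
    [1,2] "dog" : N
  [2,3] "saw" : PP

[0,1] (S/PP)/N  lex  "park"
[1,2] N  lex  "dog"
[0,2] S/PP  >  k=1
[2,3] PP  lex  "saw"
[0,3] S  >  k=2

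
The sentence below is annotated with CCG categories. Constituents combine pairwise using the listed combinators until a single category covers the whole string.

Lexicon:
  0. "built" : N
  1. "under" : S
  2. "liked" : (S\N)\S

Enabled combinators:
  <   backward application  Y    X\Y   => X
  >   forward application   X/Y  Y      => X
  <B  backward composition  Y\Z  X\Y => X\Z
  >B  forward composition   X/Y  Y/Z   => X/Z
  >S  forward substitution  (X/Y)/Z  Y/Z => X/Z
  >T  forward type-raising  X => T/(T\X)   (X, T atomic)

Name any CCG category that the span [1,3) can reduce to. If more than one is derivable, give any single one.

[0,3] S   >
  [0,1] S/(S\N)   >T
    [0,1] "built" : N
  [1,3] S\N   <
    [1,2] "under" : S
    [2,3] "liked" : (S\N)\S

S\N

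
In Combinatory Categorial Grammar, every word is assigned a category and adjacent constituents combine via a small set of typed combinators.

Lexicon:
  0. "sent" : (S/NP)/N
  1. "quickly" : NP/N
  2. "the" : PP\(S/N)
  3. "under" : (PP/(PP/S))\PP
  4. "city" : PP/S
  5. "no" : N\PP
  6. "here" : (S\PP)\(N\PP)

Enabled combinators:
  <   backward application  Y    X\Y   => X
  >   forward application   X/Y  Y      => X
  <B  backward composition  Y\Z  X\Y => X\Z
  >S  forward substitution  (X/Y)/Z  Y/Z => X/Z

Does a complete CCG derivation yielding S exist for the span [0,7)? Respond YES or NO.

YES

[0,7] S   <
  [0,5] PP   >
    [0,4] PP/(PP/S)   <
      [0,3] PP   <
        [0,2] S/N   >S
          [0,1] "sent" : (S/NP)/N
          [1,2] "quickly" : NP/N
        [2,3] "the" : PP\(S/N)
      [3,4] "under" : (PP/(PP/S))\PP
    [4,5] "city" : PP/S
  [5,7] S\PP   <
    [5,6] "no" : N\PP
    [6,7] "here" : (S\PP)\(N\PP)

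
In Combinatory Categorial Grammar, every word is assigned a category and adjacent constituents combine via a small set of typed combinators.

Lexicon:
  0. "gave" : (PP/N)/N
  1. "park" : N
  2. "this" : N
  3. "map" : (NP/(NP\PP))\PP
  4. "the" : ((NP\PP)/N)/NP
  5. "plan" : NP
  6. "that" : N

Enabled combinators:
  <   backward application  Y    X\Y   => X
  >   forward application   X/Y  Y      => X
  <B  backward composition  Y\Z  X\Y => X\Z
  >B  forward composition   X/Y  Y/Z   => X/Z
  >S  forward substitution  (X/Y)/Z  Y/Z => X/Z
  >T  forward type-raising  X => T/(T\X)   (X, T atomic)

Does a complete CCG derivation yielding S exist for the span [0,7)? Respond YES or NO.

(PP/N)/N N N (NP/(NP\PP))\PP ((NP\PP)/N)/NP NP N
CKY chart[0,7] = {N/(N\NP), NP, NP/(NP\NP), NP/(N\N), PP/(PP\NP), S/(S\NP)}; S ∉ chart

NO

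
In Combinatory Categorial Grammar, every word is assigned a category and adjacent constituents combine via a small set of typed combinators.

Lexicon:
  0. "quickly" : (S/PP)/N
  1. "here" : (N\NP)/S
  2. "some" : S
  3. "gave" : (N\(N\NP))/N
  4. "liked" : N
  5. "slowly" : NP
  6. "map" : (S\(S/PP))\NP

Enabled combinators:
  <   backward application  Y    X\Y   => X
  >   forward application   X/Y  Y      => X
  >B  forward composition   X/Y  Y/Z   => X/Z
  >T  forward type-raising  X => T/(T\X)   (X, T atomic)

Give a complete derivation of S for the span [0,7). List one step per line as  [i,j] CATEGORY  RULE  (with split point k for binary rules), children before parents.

[0,1] (S/PP)/N  lex  "quickly"
[1,2] (N\NP)/S  lex  "here"
[2,3] S  lex  "some"
[1,3] N\NP  >  k=2
[3,4] (N\(N\NP))/N  lex  "gave"
[4,5] N  lex  "liked"
[3,5] N\(N\NP)  >  k=4
[1,5] N  <  k=3
[0,5] S/PP  >  k=1
[5,6] NP  lex  "slowly"
[6,7] (S\(S/PP))\NP  lex  "map"
[5,7] S\(S/PP)  <  k=6
[0,7] S  <  k=5

[0,7] S   <
  [0,5] S/PP   >
    [0,1] "quickly" : (S/PP)/N
    [1,5] N   <
      [1,3] N\NP   >
        [1,2] "here" : (N\NP)/S
        [2,3] "some" : S
      [3,5] N\(N\NP)   >
        [3,4] "gave" : (N\(N\NP))/N
        [4,5] "liked" : N
  [5,7] S\(S/PP)   <
    [5,6] "slowly" : NP
    [6,7] "map" : (S\(S/PP))\NP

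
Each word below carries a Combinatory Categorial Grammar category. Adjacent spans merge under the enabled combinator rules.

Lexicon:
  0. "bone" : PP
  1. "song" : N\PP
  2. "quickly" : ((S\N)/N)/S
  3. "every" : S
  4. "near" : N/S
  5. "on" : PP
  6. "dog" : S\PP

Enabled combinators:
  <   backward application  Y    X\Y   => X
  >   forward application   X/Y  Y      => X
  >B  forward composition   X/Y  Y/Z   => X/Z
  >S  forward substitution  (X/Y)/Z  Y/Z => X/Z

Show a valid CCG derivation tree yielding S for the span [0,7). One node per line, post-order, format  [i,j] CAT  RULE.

[0,1] PP  lex  "bone"
[1,2] N\PP  lex  "song"
[0,2] N  <  k=1
[2,3] ((S\N)/N)/S  lex  "quickly"
[3,4] S  lex  "every"
[2,4] (S\N)/N  >  k=3
[4,5] N/S  lex  "near"
[5,6] PP  lex  "on"
[6,7] S\PP  lex  "dog"
[5,7] S  <  k=6
[4,7] N  >  k=5
[2,7] S\N  >  k=4
[0,7] S  <  k=2

[0,7] S   <
  [0,2] N   <
    [0,1] "bone" : PP
    [1,2] "song" : N\PP
  [2,7] S\N   >
    [2,4] (S\N)/N   >
      [2,3] "quickly" : ((S\N)/N)/S
      [3,4] "every" : S
    [4,7] N   >
      [4,5] "near" : N/S
      [5,7] S   <
        [5,6] "on" : PP
        [6,7] "dog" : S\PP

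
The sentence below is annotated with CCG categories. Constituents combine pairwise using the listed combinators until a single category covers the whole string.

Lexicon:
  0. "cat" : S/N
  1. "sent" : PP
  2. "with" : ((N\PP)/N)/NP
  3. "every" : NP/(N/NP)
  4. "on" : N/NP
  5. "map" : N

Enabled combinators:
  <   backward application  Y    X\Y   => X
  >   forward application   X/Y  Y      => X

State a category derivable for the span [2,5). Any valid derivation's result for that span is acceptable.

(N\PP)/N

[0,6] S   >
  [0,1] "cat" : S/N
  [1,6] N   <
    [1,2] "sent" : PP
    [2,6] N\PP   >
      [2,5] (N\PP)/N   >
        [2,3] "with" : ((N\PP)/N)/NP
        [3,5] NP   >
          [3,4] "every" : NP/(N/NP)
          [4,5] "on" : N/NP
      [5,6] "map" : N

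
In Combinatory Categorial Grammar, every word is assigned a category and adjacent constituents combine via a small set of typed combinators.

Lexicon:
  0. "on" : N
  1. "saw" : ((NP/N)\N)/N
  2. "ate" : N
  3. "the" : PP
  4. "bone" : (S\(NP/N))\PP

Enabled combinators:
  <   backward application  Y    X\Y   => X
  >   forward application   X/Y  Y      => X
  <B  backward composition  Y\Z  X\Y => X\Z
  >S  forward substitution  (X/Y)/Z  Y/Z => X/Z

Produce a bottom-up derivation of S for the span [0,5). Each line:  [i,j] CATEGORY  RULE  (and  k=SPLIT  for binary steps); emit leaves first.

[0,5] S   <
  [0,1] "on" : N
  [1,5] S\N   <B
    [1,3] (NP/N)\N   >
      [1,2] "saw" : ((NP/N)\N)/N
      [2,3] "ate" : N
    [3,5] S\(NP/N)   <
      [3,4] "the" : PP
      [4,5] "bone" : (S\(NP/N))\PP

[0,1] N  lex  "on"
[1,2] ((NP/N)\N)/N  lex  "saw"
[2,3] N  lex  "ate"
[1,3] (NP/N)\N  >  k=2
[3,4] PP  lex  "the"
[4,5] (S\(NP/N))\PP  lex  "bone"
[3,5] S\(NP/N)  <  k=4
[1,5] S\N  <B  k=3
[0,5] S  <  k=1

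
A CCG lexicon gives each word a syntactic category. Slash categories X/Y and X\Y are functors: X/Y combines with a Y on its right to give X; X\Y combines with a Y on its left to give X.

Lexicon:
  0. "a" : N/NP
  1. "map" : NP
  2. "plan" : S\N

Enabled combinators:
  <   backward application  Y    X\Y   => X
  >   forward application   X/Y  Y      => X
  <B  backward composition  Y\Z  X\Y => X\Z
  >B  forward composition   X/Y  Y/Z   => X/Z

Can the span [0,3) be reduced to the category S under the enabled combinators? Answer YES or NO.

[0,3] S   <
  [0,2] N   >
    [0,1] "a" : N/NP
    [1,2] "map" : NP
  [2,3] "plan" : S\N

YES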